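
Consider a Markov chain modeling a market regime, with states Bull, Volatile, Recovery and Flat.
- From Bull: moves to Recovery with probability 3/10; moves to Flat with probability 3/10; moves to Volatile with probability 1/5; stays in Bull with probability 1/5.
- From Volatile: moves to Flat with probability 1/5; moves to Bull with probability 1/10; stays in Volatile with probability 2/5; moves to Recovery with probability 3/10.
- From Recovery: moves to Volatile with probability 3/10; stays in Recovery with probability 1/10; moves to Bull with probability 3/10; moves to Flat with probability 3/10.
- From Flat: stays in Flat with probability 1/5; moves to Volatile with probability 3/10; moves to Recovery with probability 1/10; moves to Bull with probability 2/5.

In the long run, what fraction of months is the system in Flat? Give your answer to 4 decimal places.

Let the stationary distribution be π with π = πP and π_1 + π_2 + π_3 + π_4 = 1.
π_1 = 0.2·π_1 + 0.1·π_2 + 0.3·π_3 + 0.4·π_4
π_2 = 0.2·π_1 + 0.4·π_2 + 0.3·π_3 + 0.3·π_4
π_3 = 0.3·π_1 + 0.3·π_2 + 0.1·π_3 + 0.1·π_4
Solving with the normalization constraint gives π = (0.2392, 0.3068, 0.2092, 0.2448).
So the stationary probability of Flat is 0.2448.

0.2448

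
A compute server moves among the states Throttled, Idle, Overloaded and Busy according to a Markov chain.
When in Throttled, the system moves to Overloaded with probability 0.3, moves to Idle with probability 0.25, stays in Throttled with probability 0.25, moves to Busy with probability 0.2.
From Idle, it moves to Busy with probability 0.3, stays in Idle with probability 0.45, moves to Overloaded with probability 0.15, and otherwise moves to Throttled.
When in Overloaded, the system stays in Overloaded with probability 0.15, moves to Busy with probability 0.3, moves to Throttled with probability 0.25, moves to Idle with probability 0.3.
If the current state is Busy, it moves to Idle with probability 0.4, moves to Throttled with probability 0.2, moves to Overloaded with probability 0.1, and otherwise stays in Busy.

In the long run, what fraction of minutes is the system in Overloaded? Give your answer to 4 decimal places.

Let the stationary distribution be π with π = πP and π_1 + π_2 + π_3 + π_4 = 1.
π_1 = 0.25·π_1 + 0.1·π_2 + 0.25·π_3 + 0.2·π_4
π_2 = 0.25·π_1 + 0.45·π_2 + 0.3·π_3 + 0.4·π_4
π_3 = 0.3·π_1 + 0.15·π_2 + 0.15·π_3 + 0.1·π_4
Solving with the normalization constraint gives π = (0.1796, 0.3756, 0.1628, 0.2820).
So the stationary probability of Overloaded is 0.1628.

0.1628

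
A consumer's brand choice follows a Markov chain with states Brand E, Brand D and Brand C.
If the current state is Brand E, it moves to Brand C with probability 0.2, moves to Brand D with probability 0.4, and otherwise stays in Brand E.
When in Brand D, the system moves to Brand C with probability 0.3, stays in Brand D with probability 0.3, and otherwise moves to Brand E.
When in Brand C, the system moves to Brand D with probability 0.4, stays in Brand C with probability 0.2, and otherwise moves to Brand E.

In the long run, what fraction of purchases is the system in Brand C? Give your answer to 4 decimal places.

0.2364

Let the stationary distribution be π with π = πP and π_1 + π_2 + π_3 = 1.
π_1 = 0.4·π_1 + 0.4·π_2 + 0.4·π_3
π_2 = 0.4·π_1 + 0.3·π_2 + 0.4·π_3
Solving with the normalization constraint gives π = (0.4000, 0.3636, 0.2364).
So the stationary probability of Brand C is 0.2364.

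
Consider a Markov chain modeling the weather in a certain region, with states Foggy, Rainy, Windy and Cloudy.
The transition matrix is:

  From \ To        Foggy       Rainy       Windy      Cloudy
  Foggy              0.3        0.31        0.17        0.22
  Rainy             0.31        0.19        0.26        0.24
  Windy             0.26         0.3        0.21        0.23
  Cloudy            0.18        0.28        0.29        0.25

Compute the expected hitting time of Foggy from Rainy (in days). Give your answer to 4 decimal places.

Let t(s) be the expected number of days to first reach Foggy from state s, with t(Foggy) = 0. Conditioning on the first day:
t(Rainy) = 1 + 0.19·t(Rainy) + 0.26·t(Windy) + 0.24·t(Cloudy)
t(Windy) = 1 + 0.3·t(Rainy) + 0.21·t(Windy) + 0.23·t(Cloudy)
t(Cloudy) = 1 + 0.28·t(Rainy) + 0.29·t(Windy) + 0.25·t(Cloudy)
Solving: t(Rainy) = 3.7581, t(Windy) = 3.9323, t(Cloudy) = 4.2568.
Expected days from Rainy to Foggy: 3.7581.

3.7581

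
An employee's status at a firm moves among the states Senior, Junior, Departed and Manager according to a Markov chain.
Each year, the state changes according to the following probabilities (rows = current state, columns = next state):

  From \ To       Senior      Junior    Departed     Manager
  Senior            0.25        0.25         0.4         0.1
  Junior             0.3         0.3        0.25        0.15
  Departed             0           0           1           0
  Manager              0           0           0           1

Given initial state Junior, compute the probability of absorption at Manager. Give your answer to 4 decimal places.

0.3167

Let h(s) be the probability of absorption at Manager starting from transient state s. Then h(Manager) = 1 and h(Departed) = 0. By first-step analysis:
h(Senior) = 0.25·h(Senior) + 0.25·h(Junior) + 0.4·0 + 0.1·1
h(Junior) = 0.3·h(Senior) + 0.3·h(Junior) + 0.25·0 + 0.15·1
Solving: h(Senior) = 0.2389, h(Junior) = 0.3167.
Starting from Junior, the probability is 0.3167.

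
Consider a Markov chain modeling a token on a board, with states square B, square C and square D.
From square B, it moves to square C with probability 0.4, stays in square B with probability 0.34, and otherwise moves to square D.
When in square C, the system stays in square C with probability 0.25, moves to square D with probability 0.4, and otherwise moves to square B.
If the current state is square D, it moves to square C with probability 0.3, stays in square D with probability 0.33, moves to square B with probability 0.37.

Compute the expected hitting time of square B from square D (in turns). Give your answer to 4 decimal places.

Let t(s) be the expected number of turns to first reach square B from state s, with t(square B) = 0. Conditioning on the first turn:
t(square C) = 1 + 0.25·t(square C) + 0.4·t(square D)
t(square D) = 1 + 0.3·t(square C) + 0.33·t(square D)
Solving: t(square C) = 2.7974, t(square D) = 2.7451.
Expected turns from square D to square B: 2.7451.

2.7451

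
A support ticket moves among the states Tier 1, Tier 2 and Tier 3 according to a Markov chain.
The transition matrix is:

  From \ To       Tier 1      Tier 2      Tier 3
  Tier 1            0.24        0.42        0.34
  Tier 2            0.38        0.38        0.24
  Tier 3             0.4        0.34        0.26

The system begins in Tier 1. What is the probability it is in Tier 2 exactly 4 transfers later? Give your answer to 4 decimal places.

Propagate the distribution vector 4 transfers from Tier 1.
After 0 transfers: (1.0000, 0.0000, 0.0000)
After 1 transfer: (0.2400, 0.4200, 0.3400)
After 2 transfers: (0.3532, 0.3760, 0.2708)
After 3 transfers: (0.3360, 0.3833, 0.2807)
After 4 transfers: (0.3386, 0.3822, 0.2792)
P(in Tier 2 after 4 transfers) = 0.3822

0.3822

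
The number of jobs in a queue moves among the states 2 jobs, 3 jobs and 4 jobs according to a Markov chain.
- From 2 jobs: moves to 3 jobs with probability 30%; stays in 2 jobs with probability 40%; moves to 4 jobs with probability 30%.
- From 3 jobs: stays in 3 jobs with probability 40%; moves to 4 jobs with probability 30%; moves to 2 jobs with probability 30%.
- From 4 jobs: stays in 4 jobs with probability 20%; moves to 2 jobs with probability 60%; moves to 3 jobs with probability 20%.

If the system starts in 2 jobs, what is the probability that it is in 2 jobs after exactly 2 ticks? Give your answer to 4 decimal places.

Sum over the intermediate state after 1 tick:
P = P(2 jobs→2 jobs)·P(2 jobs→2 jobs) + P(2 jobs→3 jobs)·P(3 jobs→2 jobs) + P(2 jobs→4 jobs)·P(4 jobs→2 jobs)
  = 0.4×0.4 + 0.3×0.3 + 0.3×0.6
  = 0.1600 + 0.0900 + 0.1800 = 0.4300

0.4300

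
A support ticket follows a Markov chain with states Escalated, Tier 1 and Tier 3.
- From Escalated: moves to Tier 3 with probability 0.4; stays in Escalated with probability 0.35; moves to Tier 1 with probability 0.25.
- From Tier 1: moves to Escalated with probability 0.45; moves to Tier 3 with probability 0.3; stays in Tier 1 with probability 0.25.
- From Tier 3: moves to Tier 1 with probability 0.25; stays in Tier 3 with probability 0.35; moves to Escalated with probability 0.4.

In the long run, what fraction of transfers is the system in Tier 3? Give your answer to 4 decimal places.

Let the stationary distribution be π with π = πP and π_1 + π_2 + π_3 = 1.
π_1 = 0.35·π_1 + 0.45·π_2 + 0.4·π_3
π_2 = 0.25·π_1 + 0.25·π_2 + 0.25·π_3
Solving with the normalization constraint gives π = (0.3929, 0.2500, 0.3571).
So the stationary probability of Tier 3 is 0.3571.

0.3571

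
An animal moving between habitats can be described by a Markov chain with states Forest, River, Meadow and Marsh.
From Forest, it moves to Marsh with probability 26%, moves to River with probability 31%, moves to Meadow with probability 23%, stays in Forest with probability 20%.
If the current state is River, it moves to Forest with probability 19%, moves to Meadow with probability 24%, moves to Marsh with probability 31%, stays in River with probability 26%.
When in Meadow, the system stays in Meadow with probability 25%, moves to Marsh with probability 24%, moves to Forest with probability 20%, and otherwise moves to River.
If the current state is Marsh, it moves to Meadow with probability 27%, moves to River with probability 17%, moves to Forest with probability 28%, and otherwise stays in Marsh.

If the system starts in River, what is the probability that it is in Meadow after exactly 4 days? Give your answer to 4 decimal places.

Propagate the distribution vector 4 days from River.
After 0 days: (0.0000, 1.0000, 0.0000, 0.0000)
After 1 day: (0.1900, 0.2600, 0.2400, 0.3100)
After 2 days: (0.2222, 0.2536, 0.2498, 0.2744)
After 3 days: (0.2194, 0.2589, 0.2485, 0.2732)
After 4 days: (0.2193, 0.2588, 0.2485, 0.2734)
P(in Meadow after 4 days) = 0.2485

0.2485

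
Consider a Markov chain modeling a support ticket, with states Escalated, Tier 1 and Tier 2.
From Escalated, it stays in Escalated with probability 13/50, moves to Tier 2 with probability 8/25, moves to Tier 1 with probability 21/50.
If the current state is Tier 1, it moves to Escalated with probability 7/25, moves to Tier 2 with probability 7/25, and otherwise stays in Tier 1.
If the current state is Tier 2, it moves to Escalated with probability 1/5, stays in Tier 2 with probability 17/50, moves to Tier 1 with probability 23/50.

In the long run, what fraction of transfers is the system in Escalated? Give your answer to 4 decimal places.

0.2503

Let the stationary distribution be π with π = πP and π_1 + π_2 + π_3 = 1.
π_1 = 0.26·π_1 + 0.28·π_2 + 0.2·π_3
π_2 = 0.42·π_1 + 0.44·π_2 + 0.46·π_3
Solving with the normalization constraint gives π = (0.2503, 0.4412, 0.3085).
So the stationary probability of Escalated is 0.2503.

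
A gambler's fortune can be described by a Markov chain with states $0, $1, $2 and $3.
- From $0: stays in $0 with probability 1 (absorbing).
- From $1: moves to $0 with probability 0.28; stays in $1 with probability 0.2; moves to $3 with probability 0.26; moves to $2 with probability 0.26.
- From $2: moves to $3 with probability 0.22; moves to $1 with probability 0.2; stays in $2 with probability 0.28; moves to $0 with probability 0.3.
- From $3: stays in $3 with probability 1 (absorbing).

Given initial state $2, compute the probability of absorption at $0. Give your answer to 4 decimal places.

Let h(s) be the probability of absorption at $0 starting from transient state s. Then h($0) = 1 and h($3) = 0. By first-step analysis:
h($1) = 0.28·1 + 0.2·h($1) + 0.26·h($2) + 0.26·0
h($2) = 0.3·1 + 0.2·h($1) + 0.28·h($2) + 0.22·0
Solving: h($1) = 0.5336, h($2) = 0.5649.
Starting from $2, the probability is 0.5649.

0.5649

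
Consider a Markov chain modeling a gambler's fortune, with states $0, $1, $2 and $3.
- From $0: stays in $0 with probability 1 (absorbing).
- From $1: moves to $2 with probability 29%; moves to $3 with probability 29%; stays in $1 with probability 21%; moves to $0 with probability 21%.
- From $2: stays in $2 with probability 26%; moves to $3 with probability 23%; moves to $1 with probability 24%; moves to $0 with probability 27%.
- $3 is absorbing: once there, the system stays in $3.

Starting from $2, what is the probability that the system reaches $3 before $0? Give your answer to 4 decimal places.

0.4880

Let h(s) be the probability of absorption at $3 starting from transient state s. Then h($3) = 1 and h($0) = 0. By first-step analysis:
h($1) = 0.21·0 + 0.21·h($1) + 0.29·h($2) + 0.29·1
h($2) = 0.27·0 + 0.24·h($1) + 0.26·h($2) + 0.23·1
Solving: h($1) = 0.5462, h($2) = 0.4880.
Starting from $2, the probability is 0.4880.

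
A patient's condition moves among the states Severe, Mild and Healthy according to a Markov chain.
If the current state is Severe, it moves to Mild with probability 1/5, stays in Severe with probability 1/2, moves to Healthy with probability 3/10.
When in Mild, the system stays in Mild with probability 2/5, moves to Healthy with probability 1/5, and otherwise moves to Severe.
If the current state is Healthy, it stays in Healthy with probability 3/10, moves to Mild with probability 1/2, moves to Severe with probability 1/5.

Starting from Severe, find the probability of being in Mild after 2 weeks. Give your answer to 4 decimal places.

0.3300

Sum over the intermediate state after 1 week:
P = P(Severe→Severe)·P(Severe→Mild) + P(Severe→Mild)·P(Mild→Mild) + P(Severe→Healthy)·P(Healthy→Mild)
  = 0.5×0.2 + 0.2×0.4 + 0.3×0.5
  = 0.1000 + 0.0800 + 0.1500 = 0.3300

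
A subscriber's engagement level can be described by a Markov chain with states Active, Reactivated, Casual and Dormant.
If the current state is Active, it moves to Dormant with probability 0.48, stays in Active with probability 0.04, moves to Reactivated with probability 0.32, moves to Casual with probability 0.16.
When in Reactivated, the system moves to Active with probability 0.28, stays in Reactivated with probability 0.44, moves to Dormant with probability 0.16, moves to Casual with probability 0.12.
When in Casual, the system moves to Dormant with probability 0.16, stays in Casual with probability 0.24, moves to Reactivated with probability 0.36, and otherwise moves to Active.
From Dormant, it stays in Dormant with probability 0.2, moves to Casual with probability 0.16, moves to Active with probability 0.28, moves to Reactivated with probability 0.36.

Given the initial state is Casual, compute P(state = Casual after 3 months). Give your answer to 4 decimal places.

0.1580

Propagate the distribution vector 3 months from Casual.
After 0 months: (0.0000, 0.0000, 1.0000, 0.0000)
After 1 month: (0.2400, 0.3600, 0.2400, 0.1600)
After 2 months: (0.2128, 0.3792, 0.1648, 0.2432)
After 3 months: (0.2223, 0.3818, 0.1580, 0.2378)
P(in Casual after 3 months) = 0.1580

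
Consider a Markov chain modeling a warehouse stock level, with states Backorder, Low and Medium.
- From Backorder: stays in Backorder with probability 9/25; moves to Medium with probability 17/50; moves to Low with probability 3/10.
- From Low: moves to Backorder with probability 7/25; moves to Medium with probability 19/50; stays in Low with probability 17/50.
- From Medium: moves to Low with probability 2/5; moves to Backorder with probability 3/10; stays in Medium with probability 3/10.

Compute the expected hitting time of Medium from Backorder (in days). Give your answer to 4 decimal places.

2.8369

Let t(s) be the expected number of days to first reach Medium from state s, with t(Medium) = 0. Conditioning on the first day:
t(Backorder) = 1 + 0.36·t(Backorder) + 0.3·t(Low)
t(Low) = 1 + 0.28·t(Backorder) + 0.34·t(Low)
Solving: t(Backorder) = 2.8369, t(Low) = 2.7187.
Expected days from Backorder to Medium: 2.8369.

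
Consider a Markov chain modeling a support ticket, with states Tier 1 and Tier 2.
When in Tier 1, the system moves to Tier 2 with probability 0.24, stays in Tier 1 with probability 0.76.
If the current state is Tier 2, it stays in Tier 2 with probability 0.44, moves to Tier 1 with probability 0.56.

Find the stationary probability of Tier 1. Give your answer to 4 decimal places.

0.7000

Let the stationary distribution be π with π = πP and π_1 + π_2 = 1.
π_1 = 0.76·π_1 + 0.56·π_2
Solving with the normalization constraint gives π = (0.7000, 0.3000).
So the stationary probability of Tier 1 is 0.7000.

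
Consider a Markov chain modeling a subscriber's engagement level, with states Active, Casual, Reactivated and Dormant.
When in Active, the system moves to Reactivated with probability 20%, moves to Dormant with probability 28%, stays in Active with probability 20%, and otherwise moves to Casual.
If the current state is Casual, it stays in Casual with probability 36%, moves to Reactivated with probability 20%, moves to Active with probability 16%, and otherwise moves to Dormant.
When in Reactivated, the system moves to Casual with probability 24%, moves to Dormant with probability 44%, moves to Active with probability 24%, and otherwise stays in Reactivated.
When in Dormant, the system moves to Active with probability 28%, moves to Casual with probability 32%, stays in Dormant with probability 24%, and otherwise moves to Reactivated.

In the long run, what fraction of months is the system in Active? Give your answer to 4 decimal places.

0.2176

Let the stationary distribution be π with π = πP and π_1 + π_2 + π_3 + π_4 = 1.
π_1 = 0.2·π_1 + 0.16·π_2 + 0.24·π_3 + 0.28·π_4
π_2 = 0.32·π_1 + 0.36·π_2 + 0.24·π_3 + 0.32·π_4
π_3 = 0.2·π_1 + 0.2·π_2 + 0.08·π_3 + 0.16·π_4
Solving with the normalization constraint gives π = (0.2176, 0.3193, 0.1680, 0.2951).
So the stationary probability of Active is 0.2176.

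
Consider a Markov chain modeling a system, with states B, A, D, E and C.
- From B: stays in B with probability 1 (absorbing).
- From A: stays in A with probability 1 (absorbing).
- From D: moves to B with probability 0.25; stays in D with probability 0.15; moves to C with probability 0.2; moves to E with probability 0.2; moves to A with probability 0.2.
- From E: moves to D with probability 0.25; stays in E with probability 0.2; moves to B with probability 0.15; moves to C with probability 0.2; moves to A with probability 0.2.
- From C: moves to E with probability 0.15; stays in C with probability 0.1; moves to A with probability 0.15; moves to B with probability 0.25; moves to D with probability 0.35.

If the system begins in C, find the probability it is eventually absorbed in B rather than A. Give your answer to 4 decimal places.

Let h(s) be the probability of absorption at B starting from transient state s. Then h(B) = 1 and h(A) = 0. By first-step analysis:
h(D) = 0.25·1 + 0.2·0 + 0.15·h(D) + 0.2·h(E) + 0.2·h(C)
h(E) = 0.15·1 + 0.2·0 + 0.25·h(D) + 0.2·h(E) + 0.2·h(C)
h(C) = 0.25·1 + 0.15·0 + 0.35·h(D) + 0.15·h(E) + 0.1·h(C)
Solving: h(D) = 0.5474, h(E) = 0.5022, h(C) = 0.5744.
Starting from C, the probability is 0.5744.

0.5744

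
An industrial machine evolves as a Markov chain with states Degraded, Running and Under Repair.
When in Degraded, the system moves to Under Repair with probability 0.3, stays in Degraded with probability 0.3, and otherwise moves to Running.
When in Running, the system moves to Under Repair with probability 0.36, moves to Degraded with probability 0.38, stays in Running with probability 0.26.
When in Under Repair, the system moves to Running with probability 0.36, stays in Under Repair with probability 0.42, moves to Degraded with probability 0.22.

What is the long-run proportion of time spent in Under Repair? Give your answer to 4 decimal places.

0.3640

Let the stationary distribution be π with π = πP and π_1 + π_2 + π_3 = 1.
π_1 = 0.3·π_1 + 0.38·π_2 + 0.22·π_3
π_2 = 0.4·π_1 + 0.26·π_2 + 0.36·π_3
Solving with the normalization constraint gives π = (0.2979, 0.3381, 0.3640).
So the stationary probability of Under Repair is 0.3640.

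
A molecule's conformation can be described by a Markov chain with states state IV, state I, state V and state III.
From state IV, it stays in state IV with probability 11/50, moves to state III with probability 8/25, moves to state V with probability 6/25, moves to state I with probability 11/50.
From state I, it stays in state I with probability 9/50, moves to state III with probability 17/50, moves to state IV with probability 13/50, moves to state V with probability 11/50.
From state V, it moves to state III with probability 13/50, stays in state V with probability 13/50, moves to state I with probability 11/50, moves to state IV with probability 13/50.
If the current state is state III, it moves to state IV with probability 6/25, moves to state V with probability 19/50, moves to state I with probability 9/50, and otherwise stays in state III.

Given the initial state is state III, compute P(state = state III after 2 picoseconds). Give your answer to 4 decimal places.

0.2768

Propagate the distribution vector 2 picoseconds from state III.
After 0 picoseconds: (0.0000, 0.0000, 0.0000, 1.0000)
After 1 picosecond: (0.2400, 0.1800, 0.3800, 0.2000)
After 2 picoseconds: (0.2464, 0.2048, 0.2720, 0.2768)
P(in state III after 2 picoseconds) = 0.2768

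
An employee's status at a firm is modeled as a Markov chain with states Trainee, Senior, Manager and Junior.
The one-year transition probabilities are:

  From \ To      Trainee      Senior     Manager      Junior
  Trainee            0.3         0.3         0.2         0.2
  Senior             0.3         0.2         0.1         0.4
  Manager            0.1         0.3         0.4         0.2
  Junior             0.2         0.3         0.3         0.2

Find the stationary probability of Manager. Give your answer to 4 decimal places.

Let the stationary distribution be π with π = πP and π_1 + π_2 + π_3 + π_4 = 1.
π_1 = 0.3·π_1 + 0.3·π_2 + 0.1·π_3 + 0.2·π_4
π_2 = 0.3·π_1 + 0.2·π_2 + 0.3·π_3 + 0.3·π_4
π_3 = 0.2·π_1 + 0.1·π_2 + 0.4·π_3 + 0.3·π_4
Solving with the normalization constraint gives π = (0.2250, 0.2727, 0.2477, 0.2545).
So the stationary probability of Manager is 0.2477.

0.2477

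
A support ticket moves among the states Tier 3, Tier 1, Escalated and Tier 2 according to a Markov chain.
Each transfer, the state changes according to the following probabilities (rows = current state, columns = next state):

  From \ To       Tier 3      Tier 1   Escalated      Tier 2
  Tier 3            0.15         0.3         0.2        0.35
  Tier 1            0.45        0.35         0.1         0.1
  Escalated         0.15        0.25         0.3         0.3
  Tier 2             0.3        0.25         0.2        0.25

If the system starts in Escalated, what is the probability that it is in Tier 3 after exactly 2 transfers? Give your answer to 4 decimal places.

0.2700

Propagate the distribution vector 2 transfers from Escalated.
After 0 transfers: (0.0000, 0.0000, 1.0000, 0.0000)
After 1 transfer: (0.1500, 0.2500, 0.3000, 0.3000)
After 2 transfers: (0.2700, 0.2825, 0.2050, 0.2425)
P(in Tier 3 after 2 transfers) = 0.2700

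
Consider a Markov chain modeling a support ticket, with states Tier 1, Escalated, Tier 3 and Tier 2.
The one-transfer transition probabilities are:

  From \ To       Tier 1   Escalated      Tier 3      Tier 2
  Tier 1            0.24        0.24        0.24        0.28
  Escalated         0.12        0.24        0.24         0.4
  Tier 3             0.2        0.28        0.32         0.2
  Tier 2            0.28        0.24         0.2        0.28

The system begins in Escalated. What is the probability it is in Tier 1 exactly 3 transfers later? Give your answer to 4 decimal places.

0.2119

Propagate the distribution vector 3 transfers from Escalated.
After 0 transfers: (0.0000, 1.0000, 0.0000, 0.0000)
After 1 transfer: (0.1200, 0.2400, 0.2400, 0.4000)
After 2 transfers: (0.2176, 0.2496, 0.2432, 0.2896)
After 3 transfers: (0.2119, 0.2497, 0.2479, 0.2905)
P(in Tier 1 after 3 transfers) = 0.2119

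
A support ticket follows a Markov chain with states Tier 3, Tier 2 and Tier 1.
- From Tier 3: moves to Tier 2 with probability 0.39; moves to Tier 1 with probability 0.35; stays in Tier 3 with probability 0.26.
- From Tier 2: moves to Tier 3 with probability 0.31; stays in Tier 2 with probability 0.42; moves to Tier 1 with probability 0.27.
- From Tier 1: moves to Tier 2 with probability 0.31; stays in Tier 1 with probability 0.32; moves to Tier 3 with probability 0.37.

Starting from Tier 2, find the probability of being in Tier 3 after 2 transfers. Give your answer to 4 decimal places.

Sum over the intermediate state after 1 transfer:
P = P(Tier 2→Tier 3)·P(Tier 3→Tier 3) + P(Tier 2→Tier 2)·P(Tier 2→Tier 3) + P(Tier 2→Tier 1)·P(Tier 1→Tier 3)
  = 0.31×0.26 + 0.42×0.31 + 0.27×0.37
  = 0.0806 + 0.1302 + 0.0999 = 0.3107

0.3107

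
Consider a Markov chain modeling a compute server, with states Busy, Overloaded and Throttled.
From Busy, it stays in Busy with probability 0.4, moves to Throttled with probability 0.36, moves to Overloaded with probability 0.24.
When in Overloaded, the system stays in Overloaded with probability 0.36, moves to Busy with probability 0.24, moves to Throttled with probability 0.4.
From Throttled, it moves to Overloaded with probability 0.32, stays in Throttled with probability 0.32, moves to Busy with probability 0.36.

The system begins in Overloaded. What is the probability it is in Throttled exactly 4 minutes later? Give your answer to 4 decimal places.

Propagate the distribution vector 4 minutes from Overloaded.
After 0 minutes: (0.0000, 1.0000, 0.0000)
After 1 minute: (0.2400, 0.3600, 0.4000)
After 2 minutes: (0.3264, 0.3152, 0.3584)
After 3 minutes: (0.3352, 0.3065, 0.3583)
After 4 minutes: (0.3366, 0.3054, 0.3579)
P(in Throttled after 4 minutes) = 0.3579

0.3579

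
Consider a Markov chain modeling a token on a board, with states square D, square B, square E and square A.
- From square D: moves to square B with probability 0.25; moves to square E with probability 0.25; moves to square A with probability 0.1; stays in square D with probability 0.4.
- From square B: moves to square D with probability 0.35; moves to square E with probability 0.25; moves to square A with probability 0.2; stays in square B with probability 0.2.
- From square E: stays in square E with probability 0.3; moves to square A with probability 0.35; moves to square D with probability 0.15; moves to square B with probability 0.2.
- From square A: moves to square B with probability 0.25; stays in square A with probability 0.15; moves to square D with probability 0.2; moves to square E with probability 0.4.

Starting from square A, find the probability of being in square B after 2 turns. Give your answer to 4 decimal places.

0.2175

Propagate the distribution vector 2 turns from square A.
After 0 turns: (0.0000, 0.0000, 0.0000, 1.0000)
After 1 turn: (0.2000, 0.2500, 0.4000, 0.1500)
After 2 turns: (0.2575, 0.2175, 0.2925, 0.2325)
P(in square B after 2 turns) = 0.2175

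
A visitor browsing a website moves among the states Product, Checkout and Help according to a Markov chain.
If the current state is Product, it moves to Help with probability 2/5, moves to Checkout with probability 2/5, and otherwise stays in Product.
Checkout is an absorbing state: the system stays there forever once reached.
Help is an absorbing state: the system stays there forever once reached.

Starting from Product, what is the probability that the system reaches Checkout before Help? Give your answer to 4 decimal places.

0.5000

Let h(s) be the probability of absorption at Checkout starting from transient state s. Then h(Checkout) = 1 and h(Help) = 0. By first-step analysis:
h(Product) = 0.2·h(Product) + 0.4·1 + 0.4·0
Solving: h(Product) = 0.5000.
Starting from Product, the probability is 0.5000.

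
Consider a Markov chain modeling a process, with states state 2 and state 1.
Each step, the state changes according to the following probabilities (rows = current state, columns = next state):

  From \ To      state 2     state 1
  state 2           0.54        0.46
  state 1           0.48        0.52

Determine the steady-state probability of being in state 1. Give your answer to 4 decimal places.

Let the stationary distribution be π with π = πP and π_1 + π_2 = 1.
π_1 = 0.54·π_1 + 0.48·π_2
Solving with the normalization constraint gives π = (0.5106, 0.4894).
So the stationary probability of state 1 is 0.4894.

0.4894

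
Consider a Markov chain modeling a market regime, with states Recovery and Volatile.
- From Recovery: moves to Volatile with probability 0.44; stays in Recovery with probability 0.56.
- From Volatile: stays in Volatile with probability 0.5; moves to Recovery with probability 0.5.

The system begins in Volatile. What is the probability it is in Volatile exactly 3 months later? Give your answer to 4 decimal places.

Propagate the distribution vector 3 months from Volatile.
After 0 months: (0.0000, 1.0000)
After 1 month: (0.5000, 0.5000)
After 2 months: (0.5300, 0.4700)
After 3 months: (0.5318, 0.4682)
P(in Volatile after 3 months) = 0.4682

0.4682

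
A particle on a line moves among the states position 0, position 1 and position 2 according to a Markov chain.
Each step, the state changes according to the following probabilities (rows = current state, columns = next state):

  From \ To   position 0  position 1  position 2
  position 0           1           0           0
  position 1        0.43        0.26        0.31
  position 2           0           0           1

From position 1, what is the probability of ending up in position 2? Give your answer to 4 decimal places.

Let h(s) be the probability of absorption at position 2 starting from transient state s. Then h(position 2) = 1 and h(position 0) = 0. By first-step analysis:
h(position 1) = 0.43·0 + 0.26·h(position 1) + 0.31·1
Solving: h(position 1) = 0.4189.
Starting from position 1, the probability is 0.4189.

0.4189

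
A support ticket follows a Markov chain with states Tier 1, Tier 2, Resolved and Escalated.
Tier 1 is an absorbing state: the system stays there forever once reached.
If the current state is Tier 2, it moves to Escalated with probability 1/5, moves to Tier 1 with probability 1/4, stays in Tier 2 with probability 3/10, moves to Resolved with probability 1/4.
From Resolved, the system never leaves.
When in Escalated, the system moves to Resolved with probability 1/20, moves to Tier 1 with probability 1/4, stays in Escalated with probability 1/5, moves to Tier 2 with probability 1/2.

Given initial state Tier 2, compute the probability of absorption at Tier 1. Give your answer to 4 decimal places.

0.5435

Let h(s) be the probability of absorption at Tier 1 starting from transient state s. Then h(Tier 1) = 1 and h(Resolved) = 0. By first-step analysis:
h(Tier 2) = 0.25·1 + 0.3·h(Tier 2) + 0.25·0 + 0.2·h(Escalated)
h(Escalated) = 0.25·1 + 0.5·h(Tier 2) + 0.05·0 + 0.2·h(Escalated)
Solving: h(Tier 2) = 0.5435, h(Escalated) = 0.6522.
Starting from Tier 2, the probability is 0.5435.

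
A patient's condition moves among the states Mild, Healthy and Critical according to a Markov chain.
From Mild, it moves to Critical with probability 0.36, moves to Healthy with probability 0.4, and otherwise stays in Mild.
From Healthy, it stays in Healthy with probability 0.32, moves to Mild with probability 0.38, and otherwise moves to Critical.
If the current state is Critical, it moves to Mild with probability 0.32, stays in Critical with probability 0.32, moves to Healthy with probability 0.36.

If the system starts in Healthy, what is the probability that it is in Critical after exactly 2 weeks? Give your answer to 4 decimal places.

Sum over the intermediate state after 1 week:
P = P(Healthy→Mild)·P(Mild→Critical) + P(Healthy→Healthy)·P(Healthy→Critical) + P(Healthy→Critical)·P(Critical→Critical)
  = 0.38×0.36 + 0.32×0.3 + 0.3×0.32
  = 0.1368 + 0.0960 + 0.0960 = 0.3288

0.3288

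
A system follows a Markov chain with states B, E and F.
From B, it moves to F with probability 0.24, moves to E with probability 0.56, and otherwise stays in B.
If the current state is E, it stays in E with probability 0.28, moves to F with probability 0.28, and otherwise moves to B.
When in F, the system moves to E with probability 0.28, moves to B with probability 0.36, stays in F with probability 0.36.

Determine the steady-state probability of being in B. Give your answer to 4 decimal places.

Let the stationary distribution be π with π = πP and π_1 + π_2 + π_3 = 1.
π_1 = 0.2·π_1 + 0.44·π_2 + 0.36·π_3
π_2 = 0.56·π_1 + 0.28·π_2 + 0.28·π_3
Solving with the normalization constraint gives π = (0.3361, 0.3741, 0.2897).
So the stationary probability of B is 0.3361.

0.3361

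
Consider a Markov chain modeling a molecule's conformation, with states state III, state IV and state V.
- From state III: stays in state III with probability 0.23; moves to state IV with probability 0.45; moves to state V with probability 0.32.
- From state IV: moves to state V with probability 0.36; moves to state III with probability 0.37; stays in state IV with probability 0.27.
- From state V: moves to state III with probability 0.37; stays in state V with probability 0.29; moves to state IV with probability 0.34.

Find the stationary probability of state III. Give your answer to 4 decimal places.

0.3246

Let the stationary distribution be π with π = πP and π_1 + π_2 + π_3 = 1.
π_1 = 0.23·π_1 + 0.37·π_2 + 0.37·π_3
π_2 = 0.45·π_1 + 0.27·π_2 + 0.34·π_3
Solving with the normalization constraint gives π = (0.3246, 0.3511, 0.3243).
So the stationary probability of state III is 0.3246.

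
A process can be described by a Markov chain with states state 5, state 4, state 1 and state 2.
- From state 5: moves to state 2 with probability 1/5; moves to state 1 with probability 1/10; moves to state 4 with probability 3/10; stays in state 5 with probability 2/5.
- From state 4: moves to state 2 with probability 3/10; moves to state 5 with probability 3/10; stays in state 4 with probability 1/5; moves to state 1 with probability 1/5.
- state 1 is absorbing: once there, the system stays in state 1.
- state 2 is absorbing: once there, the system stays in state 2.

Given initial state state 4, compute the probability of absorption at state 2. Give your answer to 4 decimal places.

0.6154

Let h(s) be the probability of absorption at state 2 starting from transient state s. Then h(state 2) = 1 and h(state 1) = 0. By first-step analysis:
h(state 5) = 0.4·h(state 5) + 0.3·h(state 4) + 0.1·0 + 0.2·1
h(state 4) = 0.3·h(state 5) + 0.2·h(state 4) + 0.2·0 + 0.3·1
Solving: h(state 5) = 0.6410, h(state 4) = 0.6154.
Starting from state 4, the probability is 0.6154.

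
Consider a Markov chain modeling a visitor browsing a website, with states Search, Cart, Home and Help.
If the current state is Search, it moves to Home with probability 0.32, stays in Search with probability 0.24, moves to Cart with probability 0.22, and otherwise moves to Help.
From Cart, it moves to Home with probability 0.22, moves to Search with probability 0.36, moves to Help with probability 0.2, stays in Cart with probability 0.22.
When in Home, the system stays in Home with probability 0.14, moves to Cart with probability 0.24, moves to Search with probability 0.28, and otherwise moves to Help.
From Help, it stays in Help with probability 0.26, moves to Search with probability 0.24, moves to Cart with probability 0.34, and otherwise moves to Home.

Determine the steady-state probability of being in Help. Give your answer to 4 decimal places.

0.2508

Let the stationary distribution be π with π = πP and π_1 + π_2 + π_3 + π_4 = 1.
π_1 = 0.24·π_1 + 0.36·π_2 + 0.28·π_3 + 0.24·π_4
π_2 = 0.22·π_1 + 0.22·π_2 + 0.24·π_3 + 0.34·π_4
π_3 = 0.32·π_1 + 0.22·π_2 + 0.14·π_3 + 0.16·π_4
Solving with the normalization constraint gives π = (0.2792, 0.2544, 0.2156, 0.2508).
So the stationary probability of Help is 0.2508.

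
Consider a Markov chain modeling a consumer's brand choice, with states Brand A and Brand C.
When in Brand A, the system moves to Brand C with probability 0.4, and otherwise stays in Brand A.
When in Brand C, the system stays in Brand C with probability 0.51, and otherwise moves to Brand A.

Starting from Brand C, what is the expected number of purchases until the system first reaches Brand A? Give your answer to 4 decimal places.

2.0408

Let t(s) be the expected number of purchases to first reach Brand A from state s, with t(Brand A) = 0. Conditioning on the first purchase:
t(Brand C) = 1 + 0.51·t(Brand C)
Solving: t(Brand C) = 2.0408.
Expected purchases from Brand C to Brand A: 2.0408.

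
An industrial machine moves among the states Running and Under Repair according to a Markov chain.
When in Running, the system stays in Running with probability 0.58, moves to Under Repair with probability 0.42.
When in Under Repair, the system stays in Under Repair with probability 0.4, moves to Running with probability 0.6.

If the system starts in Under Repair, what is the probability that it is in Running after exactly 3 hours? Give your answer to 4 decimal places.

Propagate the distribution vector 3 hours from Under Repair.
After 0 hours: (0.0000, 1.0000)
After 1 hour: (0.6000, 0.4000)
After 2 hours: (0.5880, 0.4120)
After 3 hours: (0.5882, 0.4118)
P(in Running after 3 hours) = 0.5882

0.5882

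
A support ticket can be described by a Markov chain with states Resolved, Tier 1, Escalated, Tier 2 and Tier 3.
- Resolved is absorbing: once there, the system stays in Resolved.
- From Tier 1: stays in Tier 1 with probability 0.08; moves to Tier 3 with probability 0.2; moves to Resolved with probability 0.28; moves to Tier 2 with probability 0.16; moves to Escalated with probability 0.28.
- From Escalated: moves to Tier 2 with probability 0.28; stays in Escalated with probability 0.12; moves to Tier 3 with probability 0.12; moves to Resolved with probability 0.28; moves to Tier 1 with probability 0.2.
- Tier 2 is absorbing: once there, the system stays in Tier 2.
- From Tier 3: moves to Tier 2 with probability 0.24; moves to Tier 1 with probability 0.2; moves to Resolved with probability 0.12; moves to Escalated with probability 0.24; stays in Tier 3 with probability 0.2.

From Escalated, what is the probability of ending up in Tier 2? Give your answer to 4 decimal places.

0.4962

Let h(s) be the probability of absorption at Tier 2 starting from transient state s. Then h(Tier 2) = 1 and h(Resolved) = 0. By first-step analysis:
h(Tier 1) = 0.28·0 + 0.08·h(Tier 1) + 0.28·h(Escalated) + 0.16·1 + 0.2·h(Tier 3)
h(Escalated) = 0.28·0 + 0.2·h(Tier 1) + 0.12·h(Escalated) + 0.28·1 + 0.12·h(Tier 3)
h(Tier 3) = 0.12·0 + 0.2·h(Tier 1) + 0.24·h(Escalated) + 0.24·1 + 0.2·h(Tier 3)
Solving: h(Tier 1) = 0.4468, h(Escalated) = 0.4962, h(Tier 3) = 0.5605.
Starting from Escalated, the probability is 0.4962.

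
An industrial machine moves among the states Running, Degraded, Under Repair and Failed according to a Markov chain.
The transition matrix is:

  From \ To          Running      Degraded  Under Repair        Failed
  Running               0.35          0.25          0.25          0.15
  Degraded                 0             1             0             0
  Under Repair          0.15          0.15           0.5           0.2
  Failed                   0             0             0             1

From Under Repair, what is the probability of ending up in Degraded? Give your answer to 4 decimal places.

0.4696

Let h(s) be the probability of absorption at Degraded starting from transient state s. Then h(Degraded) = 1 and h(Failed) = 0. By first-step analysis:
h(Running) = 0.35·h(Running) + 0.25·1 + 0.25·h(Under Repair) + 0.15·0
h(Under Repair) = 0.15·h(Running) + 0.15·1 + 0.5·h(Under Repair) + 0.2·0
Solving: h(Running) = 0.5652, h(Under Repair) = 0.4696.
Starting from Under Repair, the probability is 0.4696.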